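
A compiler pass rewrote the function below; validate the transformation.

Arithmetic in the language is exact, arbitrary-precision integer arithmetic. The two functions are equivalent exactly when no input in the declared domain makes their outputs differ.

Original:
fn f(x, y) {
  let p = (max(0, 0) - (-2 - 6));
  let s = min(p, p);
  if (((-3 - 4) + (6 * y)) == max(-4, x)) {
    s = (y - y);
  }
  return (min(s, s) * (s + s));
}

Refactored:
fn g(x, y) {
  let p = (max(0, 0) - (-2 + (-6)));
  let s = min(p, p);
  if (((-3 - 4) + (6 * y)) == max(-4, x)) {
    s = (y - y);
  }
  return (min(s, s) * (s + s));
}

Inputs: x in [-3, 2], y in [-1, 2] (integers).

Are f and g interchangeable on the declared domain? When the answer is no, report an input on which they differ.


Although arithmetic usage differs, 24/24 inputs agree.
verdict: equivalent


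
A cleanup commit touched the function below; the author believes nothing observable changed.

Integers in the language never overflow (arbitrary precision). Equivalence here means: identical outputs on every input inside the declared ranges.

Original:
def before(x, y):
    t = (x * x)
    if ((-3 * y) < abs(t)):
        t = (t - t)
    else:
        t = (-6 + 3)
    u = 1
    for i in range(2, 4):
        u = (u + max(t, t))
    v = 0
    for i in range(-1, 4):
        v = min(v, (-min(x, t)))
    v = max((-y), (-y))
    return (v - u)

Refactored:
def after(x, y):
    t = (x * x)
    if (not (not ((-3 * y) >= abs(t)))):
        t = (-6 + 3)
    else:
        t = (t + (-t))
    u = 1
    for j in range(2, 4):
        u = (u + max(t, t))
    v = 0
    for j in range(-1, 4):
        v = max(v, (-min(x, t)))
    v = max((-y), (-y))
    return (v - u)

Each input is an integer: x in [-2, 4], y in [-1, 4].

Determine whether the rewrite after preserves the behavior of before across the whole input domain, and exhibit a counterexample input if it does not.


Equivalent. The edit looks behavioral (`min(v, (-min(x, t)))` became `max(v, (-min(x, t)))`), but over these ranges it never changes the outcome.
Across all 42 domain points the two functions coincide.
Tracing x=3, y=2: before: t=9, then ((-3 * y) < abs(t)) is true, then t=0, then u=1, then (i=2), then u=1, then (i=3), then u=1, then v=0, then (i=-1), then v=0, then (i=0), then v=0, then (i=1), then v=0, then (i=2), then v=0, then (i=3), then v=0, then v=-2, then returns -3 | after: t=9, then (not (not ((-3 * y) >= abs(t)))) is false, then t=0, then u=1, then (j=2), then u=1, then (j=3), then u=1, then v=0, then (j=-1), then v=0, then (j=0), then v=0, then (j=1), then v=0, then (j=2), then v=0, then (j=3), then v=0, then v=-2, then returns -3 — matching result -3.
verdict: equivalent


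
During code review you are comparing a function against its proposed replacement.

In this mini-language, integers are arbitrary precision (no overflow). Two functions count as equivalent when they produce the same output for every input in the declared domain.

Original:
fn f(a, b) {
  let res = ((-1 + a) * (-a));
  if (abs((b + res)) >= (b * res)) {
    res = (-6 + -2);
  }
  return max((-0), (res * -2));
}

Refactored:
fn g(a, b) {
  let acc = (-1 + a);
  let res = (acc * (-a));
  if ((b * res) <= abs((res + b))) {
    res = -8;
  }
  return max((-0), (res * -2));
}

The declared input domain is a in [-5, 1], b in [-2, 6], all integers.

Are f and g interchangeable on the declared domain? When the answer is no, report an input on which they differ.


This is a faithful refactor — arithmetic usage differs, local variable names differ, comparison usage differs, constant usage differs, statement counts differ, but the computed results match everywhere.
One worked example (a=1, b=4) — f: res becomes 0; next (abs((b + res)) >= (b * res)) evaluates to true; next res becomes -8; next final value 16; g: acc becomes 0; next res becomes 0; next ((b * res) <= abs((res + b))) evaluates to true; next res becomes -8; next final value 16; agreement on 16.
Sweeping the whole domain (63 inputs) finds no disagreement.
verdict: equivalent


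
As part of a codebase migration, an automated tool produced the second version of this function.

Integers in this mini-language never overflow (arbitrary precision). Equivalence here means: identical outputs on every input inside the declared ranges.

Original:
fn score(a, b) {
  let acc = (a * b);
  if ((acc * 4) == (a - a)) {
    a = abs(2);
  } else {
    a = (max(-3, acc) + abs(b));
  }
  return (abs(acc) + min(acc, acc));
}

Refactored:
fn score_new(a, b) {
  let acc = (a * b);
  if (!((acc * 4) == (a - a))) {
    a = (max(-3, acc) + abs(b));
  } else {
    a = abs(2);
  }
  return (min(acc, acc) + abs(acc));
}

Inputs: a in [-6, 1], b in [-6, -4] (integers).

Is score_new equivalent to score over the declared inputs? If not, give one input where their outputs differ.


Comparing the listings, the differences include: boolean connective usage differs.
Spot check at a=1, b=-4 — score: acc = -4; ((acc * 4) == (a - a)) -> false; a = 1; return 0. score_new: acc = -4; (!((acc * 4) == (a - a))) -> true; a = 1; return 0. Both give 0.
Sweeping the whole domain (24 inputs) finds no disagreement.
verdict: equivalent


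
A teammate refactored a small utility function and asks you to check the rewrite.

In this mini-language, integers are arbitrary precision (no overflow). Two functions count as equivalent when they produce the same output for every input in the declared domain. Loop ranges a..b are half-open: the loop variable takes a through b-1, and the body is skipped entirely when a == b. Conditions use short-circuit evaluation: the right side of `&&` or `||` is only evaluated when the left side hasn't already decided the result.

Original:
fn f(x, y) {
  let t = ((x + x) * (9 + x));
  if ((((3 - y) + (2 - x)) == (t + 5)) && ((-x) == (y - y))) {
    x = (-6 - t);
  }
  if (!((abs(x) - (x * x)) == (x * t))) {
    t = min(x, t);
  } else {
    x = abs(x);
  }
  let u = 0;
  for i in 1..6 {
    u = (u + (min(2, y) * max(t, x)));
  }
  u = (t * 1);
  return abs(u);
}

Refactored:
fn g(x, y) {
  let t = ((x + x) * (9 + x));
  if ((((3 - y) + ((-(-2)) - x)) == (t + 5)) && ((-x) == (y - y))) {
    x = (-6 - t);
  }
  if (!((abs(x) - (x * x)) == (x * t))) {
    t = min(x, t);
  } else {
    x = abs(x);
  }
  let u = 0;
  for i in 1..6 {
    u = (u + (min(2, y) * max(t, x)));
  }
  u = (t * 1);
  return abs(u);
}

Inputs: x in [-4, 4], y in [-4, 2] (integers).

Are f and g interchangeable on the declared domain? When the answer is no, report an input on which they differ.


Comparing the listings, the differences include: same computation, different form.
As a probe, take x=3, y=-2: f runs t becomes 72; next ((((3 - y) + (2 - x)) == (t + 5)) && ((-x) == (y - y))) evaluates to false; next (!((abs(x) - (x * x)) == (x * t))) evaluates to true; next t becomes 3; next u becomes 0; next at i=1:; next u becomes -6; next at i=2:; next u becomes -12; next at i=3:; next u becomes -18; next at i=4:; next u becomes -24; next at i=5:; next u becomes -30; next u becomes 3; next final value 3; g runs t becomes 72; next ((((3 - y) + ((-(-2)) - x)) == (t + 5)) && ((-x) == (y - y))) evaluates to false; next (!((abs(x) - (x * x)) == (x * t))) evaluates to true; next t becomes 3; next u becomes 0; next at i=1:; next u becomes -6; next at i=2:; next u becomes -12; next at i=3:; next u becomes -18; next at i=4:; next u becomes -24; next at i=5:; next u becomes -30; next u becomes 3; next final value 3; both end at 3.
Checked all 63 inputs in the declared domain: the outputs agree on every one.
verdict: equivalent


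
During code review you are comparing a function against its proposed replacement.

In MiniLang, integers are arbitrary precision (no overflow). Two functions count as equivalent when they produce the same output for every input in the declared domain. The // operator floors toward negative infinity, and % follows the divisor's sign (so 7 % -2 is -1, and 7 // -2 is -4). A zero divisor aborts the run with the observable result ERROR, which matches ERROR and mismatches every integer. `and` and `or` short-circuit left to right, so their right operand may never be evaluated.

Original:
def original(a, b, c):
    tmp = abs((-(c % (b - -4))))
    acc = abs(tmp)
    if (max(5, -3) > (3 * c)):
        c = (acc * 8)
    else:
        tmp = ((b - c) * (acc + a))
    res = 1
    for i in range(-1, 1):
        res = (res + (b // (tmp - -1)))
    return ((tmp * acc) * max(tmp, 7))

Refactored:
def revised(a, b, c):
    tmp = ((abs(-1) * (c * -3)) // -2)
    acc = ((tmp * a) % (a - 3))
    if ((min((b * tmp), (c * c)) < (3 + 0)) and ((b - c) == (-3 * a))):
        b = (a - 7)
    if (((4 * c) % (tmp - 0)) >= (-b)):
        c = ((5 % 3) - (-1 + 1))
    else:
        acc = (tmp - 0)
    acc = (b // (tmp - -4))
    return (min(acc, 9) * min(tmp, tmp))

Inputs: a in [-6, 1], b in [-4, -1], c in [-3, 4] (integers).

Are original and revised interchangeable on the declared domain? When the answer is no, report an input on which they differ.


The rewrite breaks on a=-6, b=-4, c=-3, where the results are ERROR and -20.
original: a zero divisor aborts: ERROR
revised: tmp=-5, then acc=-6, then ((min((b * tmp), (c * c)) < (3 + 0)) and ((b - c) == (-3 * a))) is false, then (((4 * c) % (tmp - 0)) >= (-b)) is false, then acc=-5, then acc=4, then returns -20
verdict: not equivalent; witness: a=-6, b=-4, c=-3


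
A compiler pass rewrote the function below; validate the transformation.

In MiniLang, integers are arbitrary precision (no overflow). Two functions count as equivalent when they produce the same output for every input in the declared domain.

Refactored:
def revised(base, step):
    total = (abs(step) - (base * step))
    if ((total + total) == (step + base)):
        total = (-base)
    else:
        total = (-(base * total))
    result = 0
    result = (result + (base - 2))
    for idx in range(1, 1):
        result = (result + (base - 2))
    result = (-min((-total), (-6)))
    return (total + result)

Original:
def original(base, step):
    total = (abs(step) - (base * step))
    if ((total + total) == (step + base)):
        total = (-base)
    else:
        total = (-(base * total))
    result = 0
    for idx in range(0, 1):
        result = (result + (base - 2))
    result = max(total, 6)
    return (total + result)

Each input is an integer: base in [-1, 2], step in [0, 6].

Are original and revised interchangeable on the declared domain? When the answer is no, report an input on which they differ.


This is a faithful refactor — arithmetic usage differs, plus loop structure differs, plus constant usage differs, plus min/max/abs usage differs, plus statement counts differ, but the computed results match everywhere.
Tracing base=-1, step=1: original: total=2, then ((total + total) == (step + base)) is false, then total=2, then result=0, then (idx=0), then result=-3, then result=6, then returns 8 | revised: total=2, then ((total + total) == (step + base)) is false, then total=2, then result=0, then result=-3, then the loop over idx runs zero times, then result=6, then returns 8 — matching result 8.
Checked all 28 inputs in the declared domain: the outputs agree on every one.
verdict: equivalent


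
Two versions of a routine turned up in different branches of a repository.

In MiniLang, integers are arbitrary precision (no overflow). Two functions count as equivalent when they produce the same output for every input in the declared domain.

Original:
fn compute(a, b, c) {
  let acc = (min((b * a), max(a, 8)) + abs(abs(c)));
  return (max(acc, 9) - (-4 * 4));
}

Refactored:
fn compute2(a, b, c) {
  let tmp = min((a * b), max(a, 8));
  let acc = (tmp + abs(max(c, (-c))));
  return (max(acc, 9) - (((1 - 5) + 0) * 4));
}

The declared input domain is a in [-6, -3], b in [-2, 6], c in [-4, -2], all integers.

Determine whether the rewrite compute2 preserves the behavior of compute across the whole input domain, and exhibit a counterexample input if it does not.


Differences: constant usage differs, and statement counts differ, and min/max/abs usage differs, and local variable names differ, and arithmetic usage differs — yet all 108 inputs agree.
verdict: equivalent


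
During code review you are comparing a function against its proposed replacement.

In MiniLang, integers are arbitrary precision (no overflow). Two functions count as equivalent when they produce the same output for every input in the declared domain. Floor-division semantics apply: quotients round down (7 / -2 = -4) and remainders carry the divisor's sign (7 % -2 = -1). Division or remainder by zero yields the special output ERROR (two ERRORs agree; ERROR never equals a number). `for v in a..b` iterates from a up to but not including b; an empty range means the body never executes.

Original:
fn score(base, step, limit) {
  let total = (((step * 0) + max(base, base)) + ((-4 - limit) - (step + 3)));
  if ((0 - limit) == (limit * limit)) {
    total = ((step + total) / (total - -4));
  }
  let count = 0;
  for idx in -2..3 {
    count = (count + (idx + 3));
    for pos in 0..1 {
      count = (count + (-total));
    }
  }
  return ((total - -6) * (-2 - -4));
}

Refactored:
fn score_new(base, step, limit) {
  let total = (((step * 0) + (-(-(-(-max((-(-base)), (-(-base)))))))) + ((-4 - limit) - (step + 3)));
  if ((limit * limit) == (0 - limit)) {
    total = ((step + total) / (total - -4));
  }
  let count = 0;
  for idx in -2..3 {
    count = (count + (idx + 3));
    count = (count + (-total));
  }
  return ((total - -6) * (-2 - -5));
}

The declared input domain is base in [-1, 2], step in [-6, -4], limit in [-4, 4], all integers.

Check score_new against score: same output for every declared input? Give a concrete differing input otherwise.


Consider the input base=-1, step=-6, limit=-4.
score: total=2, then ((0 - limit) == (limit * limit)) is false, then count=0, then (idx=-2), then count=1, then (pos=0), then count=-1, then (idx=-1), then count=1, then (pos=0), then count=-1, then (idx=0), then count=2, then (pos=0), then count=0, then (idx=1), then count=4, then (pos=0), then count=2, then (idx=2), then count=7, then (pos=0), then count=5, then returns 16
score_new: total=2, then ((limit * limit) == (0 - limit)) is false, then count=0, then (idx=-2), then count=1, then count=-1, then (idx=-1), then count=1, then count=-1, then (idx=0), then count=2, then count=0, then (idx=1), then count=4, then count=2, then (idx=2), then count=7, then count=5, then returns 24
16 against 24: the behavior changed.
verdict: not equivalent; witness: base=-1, step=-6, limit=-4


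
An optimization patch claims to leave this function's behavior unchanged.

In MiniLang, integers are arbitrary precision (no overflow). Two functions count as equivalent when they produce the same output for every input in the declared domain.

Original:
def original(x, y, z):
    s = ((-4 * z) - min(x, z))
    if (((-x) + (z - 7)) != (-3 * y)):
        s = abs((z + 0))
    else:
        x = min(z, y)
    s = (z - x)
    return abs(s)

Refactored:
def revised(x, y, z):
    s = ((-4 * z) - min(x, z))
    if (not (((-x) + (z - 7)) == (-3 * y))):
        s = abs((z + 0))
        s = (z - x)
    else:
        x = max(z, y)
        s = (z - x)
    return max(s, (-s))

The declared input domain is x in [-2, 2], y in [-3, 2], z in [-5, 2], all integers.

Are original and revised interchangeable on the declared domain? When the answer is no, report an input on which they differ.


Evaluate both at x=-2, y=1, z=2.
original: s := -6 | (((-x) + (z - 7)) != (-3 * y)): false | x := 1 | s := 1 | result 1
revised: s := -6 | (not (((-x) + (z - 7)) == (-3 * y))): false | x := 2 | s := 0 | result 0
1 != 0, so the rewrite changes behavior.
verdict: not equivalent; witness: x=-2, y=1, z=2


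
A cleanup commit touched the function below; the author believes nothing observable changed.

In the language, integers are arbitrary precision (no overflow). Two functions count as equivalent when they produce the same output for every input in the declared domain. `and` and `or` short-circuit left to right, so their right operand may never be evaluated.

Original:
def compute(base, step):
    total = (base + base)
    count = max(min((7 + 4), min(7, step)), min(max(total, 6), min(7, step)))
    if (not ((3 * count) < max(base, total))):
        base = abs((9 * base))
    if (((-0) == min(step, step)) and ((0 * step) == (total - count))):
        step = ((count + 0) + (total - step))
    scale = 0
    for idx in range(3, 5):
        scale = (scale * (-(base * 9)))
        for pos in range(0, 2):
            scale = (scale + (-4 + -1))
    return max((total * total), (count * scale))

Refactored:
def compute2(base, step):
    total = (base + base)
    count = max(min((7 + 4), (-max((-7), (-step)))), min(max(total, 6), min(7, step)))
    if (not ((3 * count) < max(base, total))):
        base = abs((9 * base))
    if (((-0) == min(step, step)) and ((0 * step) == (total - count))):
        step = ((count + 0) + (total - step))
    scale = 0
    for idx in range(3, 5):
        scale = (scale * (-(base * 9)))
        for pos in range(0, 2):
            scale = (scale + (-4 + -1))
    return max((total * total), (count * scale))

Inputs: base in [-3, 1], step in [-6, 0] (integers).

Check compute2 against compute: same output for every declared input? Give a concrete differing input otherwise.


Differences: min/max/abs usage differs — yet all 35 inputs agree.
verdict: equivalent


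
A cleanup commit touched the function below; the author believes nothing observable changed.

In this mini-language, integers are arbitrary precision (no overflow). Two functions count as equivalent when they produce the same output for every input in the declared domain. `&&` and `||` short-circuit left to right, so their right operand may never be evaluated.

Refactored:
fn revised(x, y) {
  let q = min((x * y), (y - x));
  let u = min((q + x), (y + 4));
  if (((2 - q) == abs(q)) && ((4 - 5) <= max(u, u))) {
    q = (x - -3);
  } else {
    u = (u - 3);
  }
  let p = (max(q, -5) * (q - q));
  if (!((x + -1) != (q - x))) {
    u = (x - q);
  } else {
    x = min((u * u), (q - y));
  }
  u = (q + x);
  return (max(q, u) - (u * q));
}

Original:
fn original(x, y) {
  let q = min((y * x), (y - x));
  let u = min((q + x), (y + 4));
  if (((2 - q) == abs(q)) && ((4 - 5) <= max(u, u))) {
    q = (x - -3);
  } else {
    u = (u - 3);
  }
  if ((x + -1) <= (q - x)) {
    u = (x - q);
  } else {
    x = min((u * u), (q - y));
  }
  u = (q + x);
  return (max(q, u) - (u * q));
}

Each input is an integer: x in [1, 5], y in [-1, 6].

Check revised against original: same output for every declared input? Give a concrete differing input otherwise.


Evaluate both at x=1, y=2.
original: q becomes 1; next u becomes 2; next (((2 - q) == abs(q)) && ((4 - 5) <= max(u, u))) evaluates to true; next q becomes 4; next ((x + -1) <= (q - x)) evaluates to true; next u becomes -3; next u becomes 5; next final value -15
revised: q becomes 1; next u becomes 2; next (((2 - q) == abs(q)) && ((4 - 5) <= max(u, u))) evaluates to true; next q becomes 4; next p becomes 0; next (!((x + -1) != (q - x))) evaluates to false; next x becomes 2; next u becomes 6; next final value -18
-15 != -18, so the rewrite changes behavior.
verdict: not equivalent; witness: x=1, y=2


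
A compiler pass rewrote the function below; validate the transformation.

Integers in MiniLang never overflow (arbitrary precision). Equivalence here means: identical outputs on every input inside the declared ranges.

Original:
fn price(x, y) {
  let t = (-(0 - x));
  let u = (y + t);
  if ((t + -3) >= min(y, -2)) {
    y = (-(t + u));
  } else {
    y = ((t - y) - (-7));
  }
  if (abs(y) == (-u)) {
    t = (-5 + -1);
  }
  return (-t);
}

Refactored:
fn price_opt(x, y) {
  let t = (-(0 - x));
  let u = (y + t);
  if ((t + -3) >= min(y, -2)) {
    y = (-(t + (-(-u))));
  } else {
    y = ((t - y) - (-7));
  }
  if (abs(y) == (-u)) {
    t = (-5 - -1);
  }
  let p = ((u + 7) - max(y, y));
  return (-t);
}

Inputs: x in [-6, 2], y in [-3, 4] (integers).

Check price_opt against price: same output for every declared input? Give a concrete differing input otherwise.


Input x=0, y=-3: 6 from price versus 4 from price_opt.
verdict: not equivalent; witness: x=0, y=-3


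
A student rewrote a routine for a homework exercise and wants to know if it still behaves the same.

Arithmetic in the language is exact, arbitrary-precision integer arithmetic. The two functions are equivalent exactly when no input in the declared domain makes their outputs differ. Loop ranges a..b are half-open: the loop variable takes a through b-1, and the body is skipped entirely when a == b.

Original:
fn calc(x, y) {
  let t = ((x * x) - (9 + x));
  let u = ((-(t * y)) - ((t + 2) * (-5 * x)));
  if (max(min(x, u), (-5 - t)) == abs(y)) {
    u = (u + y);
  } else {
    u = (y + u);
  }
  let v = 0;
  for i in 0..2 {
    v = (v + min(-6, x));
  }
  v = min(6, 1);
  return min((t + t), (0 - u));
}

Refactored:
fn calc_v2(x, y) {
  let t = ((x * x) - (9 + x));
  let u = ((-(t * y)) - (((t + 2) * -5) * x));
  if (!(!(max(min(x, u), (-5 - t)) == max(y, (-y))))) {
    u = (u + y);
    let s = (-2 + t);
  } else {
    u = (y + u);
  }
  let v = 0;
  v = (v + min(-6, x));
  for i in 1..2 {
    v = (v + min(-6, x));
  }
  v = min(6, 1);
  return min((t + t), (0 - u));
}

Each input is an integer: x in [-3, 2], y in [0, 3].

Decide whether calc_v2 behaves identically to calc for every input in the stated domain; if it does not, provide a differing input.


Side by side, the visible changes include: boolean connective usage differs; also min/max/abs usage differs; also statement counts differ; also constant usage differs; also arithmetic usage differs; also loop structure differs; also local variable names differ.
Spot check at x=0, y=2 — calc: t becomes -9; next u becomes 18; next (max(min(x, u), (-5 - t)) == abs(y)) evaluates to false; next u becomes 20; next v becomes 0; next at i=0:; next v becomes -6; next at i=1:; next v becomes -12; next v becomes 1; next final value -20. calc_v2: t becomes -9; next u becomes 18; next (!(!(max(min(x, u), (-5 - t)) == max(y, (-y))))) evaluates to false; next u becomes 20; next v becomes 0; next v becomes -6; next at i=1:; next v becomes -12; next v becomes 1; next final value -20. Both give -20.
Sweeping the whole domain (24 inputs) finds no disagreement.
verdict: equivalent


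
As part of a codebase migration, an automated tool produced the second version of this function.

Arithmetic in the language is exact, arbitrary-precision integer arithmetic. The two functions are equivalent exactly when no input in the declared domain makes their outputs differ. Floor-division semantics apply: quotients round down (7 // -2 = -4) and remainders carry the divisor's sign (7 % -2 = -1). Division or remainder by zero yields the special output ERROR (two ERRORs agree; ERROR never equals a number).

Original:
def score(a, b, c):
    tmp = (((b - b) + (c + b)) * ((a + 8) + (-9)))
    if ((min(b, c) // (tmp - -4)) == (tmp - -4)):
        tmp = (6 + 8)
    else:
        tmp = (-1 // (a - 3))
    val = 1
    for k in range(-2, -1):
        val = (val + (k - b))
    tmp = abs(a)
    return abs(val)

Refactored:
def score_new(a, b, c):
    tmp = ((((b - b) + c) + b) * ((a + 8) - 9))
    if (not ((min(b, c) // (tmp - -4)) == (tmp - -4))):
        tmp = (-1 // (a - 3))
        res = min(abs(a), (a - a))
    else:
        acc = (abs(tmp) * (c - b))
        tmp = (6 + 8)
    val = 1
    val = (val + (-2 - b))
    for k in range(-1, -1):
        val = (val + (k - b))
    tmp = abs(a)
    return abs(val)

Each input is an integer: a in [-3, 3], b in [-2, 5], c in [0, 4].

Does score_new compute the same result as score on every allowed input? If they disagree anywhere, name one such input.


Comparing the listings, the differences include: arithmetic usage differs, and local variable names differ, and constant usage differs, and statement counts differ, and boolean connective usage differs, and min/max/abs usage differs, and loop structure differs.
One worked example (a=-3, b=4, c=3) — score: tmp := -28 | ((min(b, c) // (tmp - -4)) == (tmp - -4)): false | tmp := 0 | val := 1 | iter k=-2: | val := -5 | tmp := 3 | result 5; score_new: tmp := -28 | (not ((min(b, c) // (tmp - -4)) == (tmp - -4))): true | tmp := 0 | res := 0 | val := 1 | val := -5 | loop over k: empty range | tmp := 3 | result 5; agreement on 5.
Every one of the 280 inputs gives matching results.
verdict: equivalent


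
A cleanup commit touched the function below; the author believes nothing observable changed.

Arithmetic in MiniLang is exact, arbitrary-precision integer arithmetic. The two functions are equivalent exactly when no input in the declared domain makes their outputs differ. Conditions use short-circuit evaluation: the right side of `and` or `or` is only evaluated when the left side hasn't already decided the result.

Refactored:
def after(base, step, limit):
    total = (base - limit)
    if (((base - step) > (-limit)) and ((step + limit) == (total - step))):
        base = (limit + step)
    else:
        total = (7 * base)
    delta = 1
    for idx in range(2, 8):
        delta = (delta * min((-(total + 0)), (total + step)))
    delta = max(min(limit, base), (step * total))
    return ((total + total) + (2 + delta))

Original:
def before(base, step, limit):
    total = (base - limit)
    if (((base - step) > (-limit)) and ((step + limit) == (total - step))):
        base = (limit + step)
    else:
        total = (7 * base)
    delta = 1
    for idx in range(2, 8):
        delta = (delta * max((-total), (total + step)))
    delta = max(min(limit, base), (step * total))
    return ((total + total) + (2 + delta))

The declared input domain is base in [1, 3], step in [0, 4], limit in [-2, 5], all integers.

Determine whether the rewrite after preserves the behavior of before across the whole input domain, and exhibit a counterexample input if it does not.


There is a behavioral-looking edit here, yet the outcome never shifts on this domain.
Tracing base=2, step=4, limit=0: before: total=2, then (((base - step) > (-limit)) and ((step + limit) == (total - step))) is false, then total=14, then delta=1, then (idx=2), then delta=18, then (idx=3), then delta=324, then (idx=4), then delta=5832, then (idx=5), then delta=104976, then (idx=6), then delta=1889568, then (idx=7), then delta=34012224, then delta=56, then returns 86 | after: total=2, then (((base - step) > (-limit)) and ((step + limit) == (total - step))) is false, then total=14, then delta=1, then (idx=2), then delta=-14, then (idx=3), then delta=196, then (idx=4), then delta=-2744, then (idx=5), then delta=38416, then (idx=6), then delta=-537824, then (idx=7), then delta=7529536, then delta=56, then returns 86 — matching result 86.
Checked all 120 inputs in the declared domain: the outputs agree on every one.
verdict: equivalent


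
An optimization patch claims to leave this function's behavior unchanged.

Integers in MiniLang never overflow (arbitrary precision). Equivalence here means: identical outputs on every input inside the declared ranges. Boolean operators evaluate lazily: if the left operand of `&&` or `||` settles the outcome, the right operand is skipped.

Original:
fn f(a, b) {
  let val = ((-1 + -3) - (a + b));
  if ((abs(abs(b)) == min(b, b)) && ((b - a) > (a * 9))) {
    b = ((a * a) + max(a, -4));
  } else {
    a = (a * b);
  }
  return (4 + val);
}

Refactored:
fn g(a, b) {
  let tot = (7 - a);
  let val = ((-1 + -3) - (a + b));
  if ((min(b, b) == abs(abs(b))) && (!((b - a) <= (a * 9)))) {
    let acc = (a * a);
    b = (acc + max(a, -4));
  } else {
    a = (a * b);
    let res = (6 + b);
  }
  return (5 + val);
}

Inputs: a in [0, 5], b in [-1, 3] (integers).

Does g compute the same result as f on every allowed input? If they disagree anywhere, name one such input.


Consider the input a=0, b=-1.
f: val := -3 | ((abs(abs(b)) == min(b, b)) && ((b - a) > (a * 9))): false | a := 0 | result 1
g: tot := 7 | val := -3 | ((min(b, b) == abs(abs(b))) && (!((b - a) <= (a * 9)))): false | a := 0 | res := 5 | result 2
1 != 2, so the rewrite changes behavior.
verdict: not equivalent; witness: a=0, b=-1


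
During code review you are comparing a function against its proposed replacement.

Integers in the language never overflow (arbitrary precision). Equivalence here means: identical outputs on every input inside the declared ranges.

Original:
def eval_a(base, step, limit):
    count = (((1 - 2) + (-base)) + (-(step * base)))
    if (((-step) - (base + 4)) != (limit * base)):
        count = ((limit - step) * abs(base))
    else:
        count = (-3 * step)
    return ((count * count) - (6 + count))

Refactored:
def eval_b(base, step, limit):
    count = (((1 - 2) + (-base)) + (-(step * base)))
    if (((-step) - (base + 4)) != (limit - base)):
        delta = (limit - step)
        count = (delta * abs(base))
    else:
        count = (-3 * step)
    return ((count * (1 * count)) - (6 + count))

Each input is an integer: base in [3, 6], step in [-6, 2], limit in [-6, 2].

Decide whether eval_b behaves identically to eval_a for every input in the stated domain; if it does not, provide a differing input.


Run the pair on base=3, step=-6, limit=2.
eval_a: count = 14; (((-step) - (base + 4)) != (limit * base)) -> true; count = 24; return 546
eval_b: count = 14; (((-step) - (base + 4)) != (limit - base)) -> false; count = 18; return 300
546 vs 300 — the two versions disagree here.
verdict: not equivalent; witness: base=3, step=-6, limit=2


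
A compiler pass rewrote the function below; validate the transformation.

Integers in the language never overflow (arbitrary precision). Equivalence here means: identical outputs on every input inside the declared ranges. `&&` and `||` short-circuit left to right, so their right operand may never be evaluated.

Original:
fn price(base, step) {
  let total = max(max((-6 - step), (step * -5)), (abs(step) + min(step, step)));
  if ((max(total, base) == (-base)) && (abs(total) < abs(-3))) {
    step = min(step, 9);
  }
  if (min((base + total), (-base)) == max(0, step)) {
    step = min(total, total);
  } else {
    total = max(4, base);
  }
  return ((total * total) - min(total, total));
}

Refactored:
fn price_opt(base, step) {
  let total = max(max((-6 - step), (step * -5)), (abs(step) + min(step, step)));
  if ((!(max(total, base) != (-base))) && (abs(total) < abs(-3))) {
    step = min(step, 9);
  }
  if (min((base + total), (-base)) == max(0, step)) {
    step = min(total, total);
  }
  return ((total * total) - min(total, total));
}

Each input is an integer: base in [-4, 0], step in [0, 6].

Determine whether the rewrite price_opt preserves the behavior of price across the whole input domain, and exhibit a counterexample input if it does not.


Evaluate both at base=-4, step=0.
price: total=0, then ((max(total, base) == (-base)) && (abs(total) < abs(-3))) is false, then (min((base + total), (-base)) == max(0, step)) is false, then total=4, then returns 12
price_opt: total=0, then ((!(max(total, base) != (-base))) && (abs(total) < abs(-3))) is false, then (min((base + total), (-base)) == max(0, step)) is false, then returns 0
12 against 0: the behavior changed.
verdict: not equivalent; witness: base=-4, step=0


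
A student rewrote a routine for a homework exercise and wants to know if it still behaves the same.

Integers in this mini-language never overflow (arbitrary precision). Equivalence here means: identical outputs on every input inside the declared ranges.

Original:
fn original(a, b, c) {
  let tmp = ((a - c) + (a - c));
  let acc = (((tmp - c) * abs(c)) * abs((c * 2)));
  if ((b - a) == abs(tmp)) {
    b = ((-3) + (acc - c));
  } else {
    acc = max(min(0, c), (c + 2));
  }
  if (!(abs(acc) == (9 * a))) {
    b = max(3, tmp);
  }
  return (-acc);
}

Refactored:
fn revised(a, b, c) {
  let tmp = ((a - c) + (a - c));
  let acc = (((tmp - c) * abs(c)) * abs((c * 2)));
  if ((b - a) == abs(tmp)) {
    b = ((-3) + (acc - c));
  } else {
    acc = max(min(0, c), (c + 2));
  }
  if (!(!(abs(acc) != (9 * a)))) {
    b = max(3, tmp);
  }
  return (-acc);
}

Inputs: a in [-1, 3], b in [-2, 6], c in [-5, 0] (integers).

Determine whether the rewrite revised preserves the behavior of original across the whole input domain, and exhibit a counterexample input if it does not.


Although boolean connective usage differs, and comparison usage differs, 270/270 inputs agree.
verdict: equivalent


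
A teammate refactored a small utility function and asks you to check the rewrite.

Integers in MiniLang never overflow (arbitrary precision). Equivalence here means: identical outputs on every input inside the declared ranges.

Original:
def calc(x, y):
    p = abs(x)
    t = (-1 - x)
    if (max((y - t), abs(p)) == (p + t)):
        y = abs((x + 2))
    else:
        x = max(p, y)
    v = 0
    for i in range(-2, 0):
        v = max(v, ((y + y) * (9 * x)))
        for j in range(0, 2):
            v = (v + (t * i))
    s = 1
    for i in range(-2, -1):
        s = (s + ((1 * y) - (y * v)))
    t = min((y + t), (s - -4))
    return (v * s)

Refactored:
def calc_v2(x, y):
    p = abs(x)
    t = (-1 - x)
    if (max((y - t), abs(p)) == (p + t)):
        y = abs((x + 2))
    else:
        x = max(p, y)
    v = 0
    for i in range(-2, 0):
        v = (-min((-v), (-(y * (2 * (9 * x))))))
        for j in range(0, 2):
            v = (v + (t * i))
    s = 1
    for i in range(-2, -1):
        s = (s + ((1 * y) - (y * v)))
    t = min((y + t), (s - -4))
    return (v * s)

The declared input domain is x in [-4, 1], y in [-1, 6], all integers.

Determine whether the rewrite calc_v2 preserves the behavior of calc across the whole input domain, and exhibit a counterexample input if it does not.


Differences: min/max/abs usage differs; also constant usage differs; also arithmetic usage differs — yet all 48 inputs agree.
verdict: equivalent


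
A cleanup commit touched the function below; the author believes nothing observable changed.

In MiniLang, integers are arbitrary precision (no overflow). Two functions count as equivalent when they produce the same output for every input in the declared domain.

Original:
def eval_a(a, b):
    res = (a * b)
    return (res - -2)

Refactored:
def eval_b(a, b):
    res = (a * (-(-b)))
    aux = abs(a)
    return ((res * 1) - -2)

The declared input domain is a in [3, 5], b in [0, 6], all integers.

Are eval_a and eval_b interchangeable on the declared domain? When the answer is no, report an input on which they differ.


Differences: constant usage differs; min/max/abs usage differs; statement counts differ; local variable names differ; arithmetic usage differs — yet all 21 inputs agree.
verdict: equivalent


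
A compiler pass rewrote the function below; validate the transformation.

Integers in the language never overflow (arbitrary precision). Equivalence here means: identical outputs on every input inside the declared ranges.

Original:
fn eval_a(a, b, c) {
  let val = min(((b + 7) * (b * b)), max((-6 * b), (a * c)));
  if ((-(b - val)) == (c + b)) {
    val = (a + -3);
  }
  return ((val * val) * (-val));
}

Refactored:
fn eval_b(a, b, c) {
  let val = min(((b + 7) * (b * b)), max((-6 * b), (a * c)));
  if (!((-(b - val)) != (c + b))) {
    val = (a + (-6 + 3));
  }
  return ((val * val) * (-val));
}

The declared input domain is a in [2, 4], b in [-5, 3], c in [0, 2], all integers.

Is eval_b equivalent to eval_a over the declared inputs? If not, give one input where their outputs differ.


The two versions differ — the changes include arithmetic usage differs, plus comparison usage differs, plus constant usage differs, plus boolean connective usage differs.
Tracing a=4, b=0, c=2: eval_a: val becomes 0; next ((-(b - val)) == (c + b)) evaluates to false; next final value 0 | eval_b: val becomes 0; next (!((-(b - val)) != (c + b))) evaluates to false; next final value 0 — matching result 0.
Sweeping the whole domain (81 inputs) finds no disagreement.
verdict: equivalent


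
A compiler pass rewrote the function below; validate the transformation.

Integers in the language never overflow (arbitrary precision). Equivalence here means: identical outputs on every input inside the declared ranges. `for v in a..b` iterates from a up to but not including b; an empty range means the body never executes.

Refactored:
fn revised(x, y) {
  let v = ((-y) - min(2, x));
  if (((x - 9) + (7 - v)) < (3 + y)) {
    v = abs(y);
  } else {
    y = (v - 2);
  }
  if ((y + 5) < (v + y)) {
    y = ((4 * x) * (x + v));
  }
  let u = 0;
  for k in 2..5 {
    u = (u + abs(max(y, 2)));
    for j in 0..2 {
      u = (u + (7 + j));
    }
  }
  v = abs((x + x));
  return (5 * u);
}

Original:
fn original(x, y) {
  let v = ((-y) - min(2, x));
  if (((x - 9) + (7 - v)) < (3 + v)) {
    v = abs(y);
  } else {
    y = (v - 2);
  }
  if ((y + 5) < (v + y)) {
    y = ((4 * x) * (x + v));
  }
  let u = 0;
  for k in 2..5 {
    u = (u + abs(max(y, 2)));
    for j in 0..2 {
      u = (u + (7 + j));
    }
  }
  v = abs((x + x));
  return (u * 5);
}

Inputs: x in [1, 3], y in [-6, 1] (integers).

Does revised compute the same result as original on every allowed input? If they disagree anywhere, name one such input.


Consider the input x=3, y=-6.
original: v := 4 | (((x - 9) + (7 - v)) < (3 + v)): true | v := 6 | ((y + 5) < (v + y)): true | y := 108 | u := 0 | iter k=2: | u := 108 | iter j=0: | u := 115 | iter j=1: | u := 123 | iter k=3: | u := 231 | iter j=0: | u := 238 | iter j=1: | u := 246 | iter k=4: | u := 354 | iter j=0: | u := 361 | iter j=1: | u := 369 | v := 6 | result 1845
revised: v := 4 | (((x - 9) + (7 - v)) < (3 + y)): false | y := 2 | ((y + 5) < (v + y)): false | u := 0 | iter k=2: | u := 2 | iter j=0: | u := 9 | iter j=1: | u := 17 | iter k=3: | u := 19 | iter j=0: | u := 26 | iter j=1: | u := 34 | iter k=4: | u := 36 | iter j=0: | u := 43 | iter j=1: | u := 51 | v := 6 | result 255
1845 != 255, so the rewrite changes behavior.
verdict: not equivalent; witness: x=3, y=-6


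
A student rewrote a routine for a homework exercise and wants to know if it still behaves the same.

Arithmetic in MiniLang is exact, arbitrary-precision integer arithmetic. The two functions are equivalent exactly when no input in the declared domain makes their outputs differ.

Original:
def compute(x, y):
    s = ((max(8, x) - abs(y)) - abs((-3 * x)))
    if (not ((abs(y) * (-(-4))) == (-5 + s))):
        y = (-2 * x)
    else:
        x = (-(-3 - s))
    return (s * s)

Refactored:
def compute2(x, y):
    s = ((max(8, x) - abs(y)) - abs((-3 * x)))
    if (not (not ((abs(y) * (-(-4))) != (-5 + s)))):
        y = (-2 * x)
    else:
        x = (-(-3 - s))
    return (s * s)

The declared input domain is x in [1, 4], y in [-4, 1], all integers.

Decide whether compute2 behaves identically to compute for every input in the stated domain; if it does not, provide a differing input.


Reading the diff, among the changes: comparison usage differs; also boolean connective usage differs.
Tracing x=2, y=1: compute: s := 1 | (not ((abs(y) * (-(-4))) == (-5 + s))): true | y := -4 | result 1 | compute2: s := 1 | (not (not ((abs(y) * (-(-4))) != (-5 + s)))): true | y := -4 | result 1 — matching result 1.
Every one of the 24 inputs gives matching results.
verdict: equivalent


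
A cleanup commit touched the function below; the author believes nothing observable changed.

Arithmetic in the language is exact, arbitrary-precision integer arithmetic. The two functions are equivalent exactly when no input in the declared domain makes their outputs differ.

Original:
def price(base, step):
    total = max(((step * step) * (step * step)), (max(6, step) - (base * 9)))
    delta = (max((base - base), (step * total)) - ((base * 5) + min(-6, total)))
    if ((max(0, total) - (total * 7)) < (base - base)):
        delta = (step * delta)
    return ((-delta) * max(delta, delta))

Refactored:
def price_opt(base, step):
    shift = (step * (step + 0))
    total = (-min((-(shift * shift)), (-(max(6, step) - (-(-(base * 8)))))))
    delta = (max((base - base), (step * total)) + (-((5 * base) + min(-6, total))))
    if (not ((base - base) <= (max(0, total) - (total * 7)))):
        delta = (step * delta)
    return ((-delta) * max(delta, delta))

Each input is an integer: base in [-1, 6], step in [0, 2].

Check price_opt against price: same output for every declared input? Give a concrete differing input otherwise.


Evaluate both at base=-1, step=1.
price: total becomes 15; next delta becomes 26; next ((max(0, total) - (total * 7)) < (base - base)) evaluates to true; next delta becomes 26; next final value -676
price_opt: shift becomes 1; next total becomes 14; next delta becomes 25; next (not ((base - base) <= (max(0, total) - (total * 7)))) evaluates to true; next delta becomes 25; next final value -625
-676 != -625, so the rewrite changes behavior.
verdict: not equivalent; witness: base=-1, step=1
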